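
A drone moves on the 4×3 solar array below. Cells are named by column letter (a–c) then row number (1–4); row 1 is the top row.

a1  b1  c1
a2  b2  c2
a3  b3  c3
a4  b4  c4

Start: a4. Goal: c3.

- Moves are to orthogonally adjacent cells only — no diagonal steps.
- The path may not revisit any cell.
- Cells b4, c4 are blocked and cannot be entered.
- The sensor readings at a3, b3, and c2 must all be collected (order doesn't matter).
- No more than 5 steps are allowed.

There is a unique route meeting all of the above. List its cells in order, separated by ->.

a4 -> a3 -> b3 -> b2 -> c2 -> c3

Any route must reach a3, b3, and c2 and still end at c3 within 5 moves, so the order of the required stops is forced.
Route from a4: up to a3, right to b3, up to b2, right to c2, down to c3 — 5 moves in all.
Check: all required cells visited; 5 ≤ 5 moves.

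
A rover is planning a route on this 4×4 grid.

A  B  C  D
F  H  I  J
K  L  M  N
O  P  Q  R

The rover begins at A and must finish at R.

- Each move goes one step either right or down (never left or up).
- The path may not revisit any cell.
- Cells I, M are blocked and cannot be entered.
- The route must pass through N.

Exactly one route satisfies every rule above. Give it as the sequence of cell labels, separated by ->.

Moves only go right or down, so the column and row indices never decrease.
Route from A: 3× right (reaching D), 3× down (reaching R) — 6 moves in all.
Check: all required cells visited.

A -> B -> C -> D -> J -> N -> R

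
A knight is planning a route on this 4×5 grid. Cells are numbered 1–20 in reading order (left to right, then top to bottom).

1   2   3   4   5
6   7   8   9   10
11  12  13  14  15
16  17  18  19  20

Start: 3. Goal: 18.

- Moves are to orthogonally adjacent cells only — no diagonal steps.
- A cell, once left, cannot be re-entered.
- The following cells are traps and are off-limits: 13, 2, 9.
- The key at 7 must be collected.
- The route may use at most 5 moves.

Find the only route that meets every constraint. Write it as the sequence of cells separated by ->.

Any route must reach 7 and still end at 18 within 5 moves, so the order of the required stops is forced.
Route from 3: down to 8, left to 7, 2× down (reaching 17), right to 18 — 5 moves in all.
Check: all required cells visited; 5 ≤ 5 moves.

3 -> 8 -> 7 -> 12 -> 17 -> 18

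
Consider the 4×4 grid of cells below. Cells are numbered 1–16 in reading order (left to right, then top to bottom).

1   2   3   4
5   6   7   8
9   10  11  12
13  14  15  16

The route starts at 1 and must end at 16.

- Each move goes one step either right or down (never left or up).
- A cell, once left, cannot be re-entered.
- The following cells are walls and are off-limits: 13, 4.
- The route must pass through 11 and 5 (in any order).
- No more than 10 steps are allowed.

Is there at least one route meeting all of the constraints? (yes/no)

One route that works: 1 → 5 → 9 → 10 → 11 → 15 → 16.

yes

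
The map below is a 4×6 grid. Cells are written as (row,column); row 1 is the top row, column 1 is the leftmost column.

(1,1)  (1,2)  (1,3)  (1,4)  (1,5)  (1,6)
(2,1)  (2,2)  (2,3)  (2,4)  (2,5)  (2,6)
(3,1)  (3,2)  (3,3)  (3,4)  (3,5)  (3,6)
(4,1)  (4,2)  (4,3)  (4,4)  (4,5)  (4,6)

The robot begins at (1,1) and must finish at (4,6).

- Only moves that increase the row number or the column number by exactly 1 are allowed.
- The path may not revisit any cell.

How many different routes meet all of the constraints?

56

A right/down-only route from (1,1) to (4,6) makes exactly 3 down-moves and 5 right-moves in some order.
With no other constraints that would be C(8,3) = 56 routes.
That gives 56 routes.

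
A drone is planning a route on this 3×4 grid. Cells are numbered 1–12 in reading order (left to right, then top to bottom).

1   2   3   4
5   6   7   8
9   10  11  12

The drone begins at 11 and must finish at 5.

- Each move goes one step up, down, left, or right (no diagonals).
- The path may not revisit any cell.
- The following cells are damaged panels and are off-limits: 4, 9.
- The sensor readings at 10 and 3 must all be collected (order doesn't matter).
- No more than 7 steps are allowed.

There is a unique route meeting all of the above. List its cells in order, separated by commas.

11, 10, 6, 7, 3, 2, 1, 5

Any route must reach 10 and 3 and still end at 5 within 7 moves, so the order of the required stops is forced.
Route from 11: left 1 to 10, up 1 to 6, right 1 to 7, up 1 to 3, left 2 to 1, down 1 to 5 — 7 moves in all.
Check: all required cells visited; 7 ≤ 7 moves.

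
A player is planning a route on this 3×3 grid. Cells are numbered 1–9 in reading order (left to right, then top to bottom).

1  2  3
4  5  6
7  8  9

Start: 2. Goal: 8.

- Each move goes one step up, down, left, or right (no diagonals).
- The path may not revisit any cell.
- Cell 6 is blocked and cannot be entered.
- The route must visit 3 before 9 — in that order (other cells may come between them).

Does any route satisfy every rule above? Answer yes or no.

no

3 must be visited but has only one open neighbour (2), and it is neither the start nor the goal — the route would have to enter and leave through 2, re-entering it.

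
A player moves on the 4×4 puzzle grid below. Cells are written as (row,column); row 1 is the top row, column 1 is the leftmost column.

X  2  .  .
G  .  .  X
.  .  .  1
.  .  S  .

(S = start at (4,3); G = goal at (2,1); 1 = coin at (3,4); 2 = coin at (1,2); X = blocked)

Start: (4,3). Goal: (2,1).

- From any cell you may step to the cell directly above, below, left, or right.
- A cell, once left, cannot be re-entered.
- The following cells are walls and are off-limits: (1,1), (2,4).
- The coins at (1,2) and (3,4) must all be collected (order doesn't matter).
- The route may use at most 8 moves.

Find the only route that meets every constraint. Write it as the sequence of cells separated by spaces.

(4,3) (4,4) (3,4) (3,3) (2,3) (1,3) (1,2) (2,2) (2,1)

The budget equals the shortest possible length, so every move has to be on a shortest route through the required cells.
Route from (4,3): right 1 to (4,4), up 1 to (3,4), left 1 to (3,3), up 2 to (1,3), left 1 to (1,2), down 1 to (2,2), left 1 to (2,1) — 8 moves in all.
Check: all required cells visited; 8 ≤ 8 moves.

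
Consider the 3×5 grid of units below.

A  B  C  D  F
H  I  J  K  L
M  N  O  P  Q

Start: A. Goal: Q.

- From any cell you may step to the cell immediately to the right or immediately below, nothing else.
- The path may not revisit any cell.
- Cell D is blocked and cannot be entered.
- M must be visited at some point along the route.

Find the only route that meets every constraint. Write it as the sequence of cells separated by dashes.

A - H - M - N - O - P - Q

Moves only go right or down, so the column and row indices never decrease.
Route from A: 2× down (reaching M), 4× right (reaching Q) — 6 moves in all.
Check: all required cells visited.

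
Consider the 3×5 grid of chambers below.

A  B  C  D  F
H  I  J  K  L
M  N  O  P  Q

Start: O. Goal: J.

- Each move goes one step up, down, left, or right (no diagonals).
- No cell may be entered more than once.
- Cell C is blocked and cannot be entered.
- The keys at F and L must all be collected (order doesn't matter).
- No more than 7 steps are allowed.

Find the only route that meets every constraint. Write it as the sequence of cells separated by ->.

The 7-move cap with required stops at F, L leaves no slack for detours.
Route from O: right 2 to Q, up 2 to F, left 1 to D, down 1 to K, left 1 to J — 7 moves in all.
Check: all required cells visited; 7 ≤ 7 moves.

O -> P -> Q -> L -> F -> D -> K -> J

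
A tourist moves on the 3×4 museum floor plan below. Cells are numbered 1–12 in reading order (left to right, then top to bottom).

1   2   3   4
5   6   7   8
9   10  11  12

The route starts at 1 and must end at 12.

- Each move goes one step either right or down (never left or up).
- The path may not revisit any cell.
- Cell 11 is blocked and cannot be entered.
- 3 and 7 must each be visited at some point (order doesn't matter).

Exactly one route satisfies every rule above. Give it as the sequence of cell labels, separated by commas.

Moves only go right or down, so the column and row indices never decrease.
Route from 1: right 2 to 3, down 1 to 7, right 1 to 8, down 1 to 12 — 5 moves in all.
Check: all required cells visited.

1, 2, 3, 7, 8, 12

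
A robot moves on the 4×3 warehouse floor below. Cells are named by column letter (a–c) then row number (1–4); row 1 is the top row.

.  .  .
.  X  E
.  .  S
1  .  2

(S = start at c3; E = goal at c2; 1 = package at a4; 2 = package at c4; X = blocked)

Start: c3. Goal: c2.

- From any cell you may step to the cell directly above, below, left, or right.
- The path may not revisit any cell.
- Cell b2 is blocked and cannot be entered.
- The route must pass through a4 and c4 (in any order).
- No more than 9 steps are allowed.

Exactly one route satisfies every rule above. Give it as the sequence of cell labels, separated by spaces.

The 9-move cap with required stops at a4, c4 leaves no slack for detours.
Route from c3: down 1 to c4, left 2 to a4, up 3 to a1, right 2 to c1, down 1 to c2 — 9 moves in all.
Check: all required cells visited; 9 ≤ 9 moves.

c3 c4 b4 a4 a3 a2 a1 b1 c1 c2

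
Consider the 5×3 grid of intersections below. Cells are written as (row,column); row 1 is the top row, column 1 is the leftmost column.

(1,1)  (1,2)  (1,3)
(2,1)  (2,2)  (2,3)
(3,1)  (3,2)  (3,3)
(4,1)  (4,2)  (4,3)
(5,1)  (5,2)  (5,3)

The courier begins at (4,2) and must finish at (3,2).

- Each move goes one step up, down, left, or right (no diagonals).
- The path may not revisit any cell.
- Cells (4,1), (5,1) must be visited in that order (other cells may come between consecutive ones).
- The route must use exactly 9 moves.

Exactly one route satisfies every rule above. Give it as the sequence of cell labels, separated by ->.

(4,2) -> (4,1) -> (5,1) -> (5,2) -> (5,3) -> (4,3) -> (3,3) -> (2,3) -> (2,2) -> (3,2)

The waypoints must appear in the order (4,1), (5,1), with no cell reused.
Route from (4,2): left to (4,1), down to (5,1), 2× right (reaching (5,3)), 3× up (reaching (2,3)), left to (2,2), down to (3,2) — 9 moves in all.
Check: order respected ((4,1) at step 1, (5,1) at step 2); 9 moves as required.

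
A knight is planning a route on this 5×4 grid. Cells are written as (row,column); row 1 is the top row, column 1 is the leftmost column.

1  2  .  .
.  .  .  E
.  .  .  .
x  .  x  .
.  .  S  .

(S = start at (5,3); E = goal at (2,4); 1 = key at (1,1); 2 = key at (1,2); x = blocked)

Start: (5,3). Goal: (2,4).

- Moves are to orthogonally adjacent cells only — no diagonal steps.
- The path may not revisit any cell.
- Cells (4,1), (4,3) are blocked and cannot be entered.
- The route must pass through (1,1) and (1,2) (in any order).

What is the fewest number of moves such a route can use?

Any route passes through (1,1) and (1,2) in some order between (5,3) and (2,4). Summing Manhattan distances along each leg and taking the cheapest ordering ((5,3) → (1,1) → (1,2) → (2,4)) gives a lower bound of 6 + 1 + 3 = 10 moves.
A route of 10 moves achieves this: (5,3) → (5,2) → (4,2) → (3,2) → (2,2) → (2,1) → (1,1) → (1,2) → (1,3) → (2,3) → (2,4).
Since 10 matches the lower bound, it is optimal.

10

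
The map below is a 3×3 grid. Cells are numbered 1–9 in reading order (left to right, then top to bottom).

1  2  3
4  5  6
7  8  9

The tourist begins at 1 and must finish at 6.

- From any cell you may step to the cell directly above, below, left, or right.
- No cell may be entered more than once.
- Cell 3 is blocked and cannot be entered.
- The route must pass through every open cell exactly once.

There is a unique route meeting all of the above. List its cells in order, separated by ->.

Need to visit all 8 open cells exactly once, starting at 1 and ending at 6.
Route from 1: right 1 to 2, down 1 to 5, left 1 to 4, down 1 to 7, right 2 to 9, up 1 to 6 — 7 moves in all.
Check: all 8 open cells covered.

1 -> 2 -> 5 -> 4 -> 7 -> 8 -> 9 -> 6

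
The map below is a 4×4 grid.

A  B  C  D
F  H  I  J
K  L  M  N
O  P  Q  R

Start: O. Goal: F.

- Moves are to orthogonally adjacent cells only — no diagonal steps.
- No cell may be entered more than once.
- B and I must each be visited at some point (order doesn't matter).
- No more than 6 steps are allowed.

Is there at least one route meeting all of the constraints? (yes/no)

Even ignoring the no-revisit rule, getting from O to F, taking the cheapest ordering O → I → B → F needs at least 4 + 2 + 2 = 8 moves (Manhattan distance per leg), which exceeds the 6-move limit.

no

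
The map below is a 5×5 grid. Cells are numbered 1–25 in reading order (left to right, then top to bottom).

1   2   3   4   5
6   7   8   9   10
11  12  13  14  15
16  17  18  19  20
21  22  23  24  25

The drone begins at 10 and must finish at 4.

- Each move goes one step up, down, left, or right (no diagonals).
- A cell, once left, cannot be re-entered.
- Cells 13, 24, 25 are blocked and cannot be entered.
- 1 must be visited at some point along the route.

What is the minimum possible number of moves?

Any route passes through 1 somewhere between 10 and 4. Summing Manhattan distances along the two legs (10 → 1 → 4) gives a lower bound of 5 + 3 = 8 moves.
A route of 8 moves achieves this: 10 → 9 → 8 → 7 → 6 → 1 → 2 → 3 → 4.
Since 8 matches the lower bound, it is optimal.

8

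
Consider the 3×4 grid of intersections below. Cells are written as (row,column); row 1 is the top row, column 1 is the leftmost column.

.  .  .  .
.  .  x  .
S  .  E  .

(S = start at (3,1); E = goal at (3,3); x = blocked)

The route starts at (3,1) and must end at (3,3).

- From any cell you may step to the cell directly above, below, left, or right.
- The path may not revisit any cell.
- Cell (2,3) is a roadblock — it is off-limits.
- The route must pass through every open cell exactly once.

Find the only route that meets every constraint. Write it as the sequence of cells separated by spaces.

(3,1) (3,2) (2,2) (2,1) (1,1) (1,2) (1,3) (1,4) (2,4) (3,4) (3,3)

Need to visit all 11 open cells exactly once, starting at (3,1) and ending at (3,3).
Cell (1,1) has only two open neighbours ((2,1) and (1,2)), so the path must pass straight through it: one of those is the cell it's entered from and the other is where it exits.
Route from (3,1): right to (3,2), up to (2,2), left to (2,1), up to (1,1), 3× right (reaching (1,4)), 2× down (reaching (3,4)), left to (3,3) — 10 moves in all.
Check: all 11 open cells covered.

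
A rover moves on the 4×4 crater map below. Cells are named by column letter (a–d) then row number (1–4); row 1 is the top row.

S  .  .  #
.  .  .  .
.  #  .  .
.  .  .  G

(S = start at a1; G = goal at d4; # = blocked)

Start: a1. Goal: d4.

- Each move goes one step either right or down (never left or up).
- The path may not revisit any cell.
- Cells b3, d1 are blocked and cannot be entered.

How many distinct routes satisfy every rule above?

A right/down-only route from a1 to d4 makes exactly 3 down-moves and 3 right-moves in some order.
With no other constraints that would be C(6,3) = 20 routes.
Subtract routes through each blocked cell (inclusion–exclusion for overlaps): − through d1: 1 − through b3: 9 → 10.
That gives 10 routes.

10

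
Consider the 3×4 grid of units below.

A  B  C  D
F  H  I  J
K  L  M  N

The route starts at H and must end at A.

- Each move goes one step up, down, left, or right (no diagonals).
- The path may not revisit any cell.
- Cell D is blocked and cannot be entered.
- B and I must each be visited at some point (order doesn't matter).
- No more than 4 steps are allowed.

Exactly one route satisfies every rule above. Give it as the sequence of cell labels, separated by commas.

H, I, C, B, A

The budget equals the shortest possible length, so every move has to be on a shortest route through the required cells.
Route from H: right to I, up to C, 2× left (reaching A) — 4 moves in all.
Check: all required cells visited; 4 ≤ 4 moves.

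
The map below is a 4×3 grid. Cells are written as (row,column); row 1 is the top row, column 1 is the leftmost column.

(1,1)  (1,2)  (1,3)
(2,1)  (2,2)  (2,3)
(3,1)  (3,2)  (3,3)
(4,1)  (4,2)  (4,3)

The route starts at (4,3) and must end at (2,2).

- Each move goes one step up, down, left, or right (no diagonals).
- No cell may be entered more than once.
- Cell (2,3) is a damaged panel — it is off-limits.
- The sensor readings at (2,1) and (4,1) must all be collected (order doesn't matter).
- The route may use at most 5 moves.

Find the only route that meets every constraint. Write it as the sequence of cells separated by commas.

(4,3), (4,2), (4,1), (3,1), (2,1), (2,2)

Any route must reach (2,1) and (4,1) and still end at (2,2) within 5 moves, so the order of the required stops is forced.
Route from (4,3): 2× left (reaching (4,1)), 2× up (reaching (2,1)), right to (2,2) — 5 moves in all.
Check: all required cells visited; 5 ≤ 5 moves.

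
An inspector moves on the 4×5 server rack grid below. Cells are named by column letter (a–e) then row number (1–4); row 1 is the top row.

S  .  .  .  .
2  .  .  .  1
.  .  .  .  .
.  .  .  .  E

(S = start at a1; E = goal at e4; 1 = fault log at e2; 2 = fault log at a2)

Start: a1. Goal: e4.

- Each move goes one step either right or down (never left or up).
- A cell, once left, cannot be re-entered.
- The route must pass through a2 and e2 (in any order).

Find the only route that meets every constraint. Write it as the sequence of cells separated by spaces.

Moves only go right or down, so the column and row indices never decrease.
Route from a1: down 1 to a2, right 4 to e2, down 2 to e4 — 7 moves in all.
Check: all required cells visited.

a1 a2 b2 c2 d2 e2 e3 e4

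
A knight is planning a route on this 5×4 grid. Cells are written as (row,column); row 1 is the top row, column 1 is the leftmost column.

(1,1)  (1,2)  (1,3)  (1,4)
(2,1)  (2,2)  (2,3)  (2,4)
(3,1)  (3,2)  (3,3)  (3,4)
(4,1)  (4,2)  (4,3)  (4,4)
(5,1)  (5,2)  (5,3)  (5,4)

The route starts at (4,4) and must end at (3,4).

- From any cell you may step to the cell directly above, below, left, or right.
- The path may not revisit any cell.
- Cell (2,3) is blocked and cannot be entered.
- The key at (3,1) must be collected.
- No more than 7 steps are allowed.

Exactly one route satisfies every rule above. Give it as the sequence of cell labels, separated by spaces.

(4,4) (4,3) (4,2) (4,1) (3,1) (3,2) (3,3) (3,4)

The 7-move cap with required stops at (3,1) leaves no slack for detours.
Route from (4,4): left 3 to (4,1), up 1 to (3,1), right 3 to (3,4) — 7 moves in all.
Check: all required cells visited; 7 ≤ 7 moves.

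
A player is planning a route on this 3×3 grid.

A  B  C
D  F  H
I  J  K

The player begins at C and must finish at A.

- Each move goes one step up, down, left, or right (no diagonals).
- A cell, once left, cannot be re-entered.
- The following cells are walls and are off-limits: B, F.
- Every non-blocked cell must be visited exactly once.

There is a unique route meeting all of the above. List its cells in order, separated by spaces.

Need to visit all 7 open cells exactly once, starting at C and ending at A.
Cell I has only two open neighbours (D and J), so the path must pass straight through it: one of those is the cell it's entered from and the other is where it exits.
Route from C: down 2 to K, left 2 to I, up 2 to A — 6 moves in all.
Check: all 7 open cells covered.

C H K J I D A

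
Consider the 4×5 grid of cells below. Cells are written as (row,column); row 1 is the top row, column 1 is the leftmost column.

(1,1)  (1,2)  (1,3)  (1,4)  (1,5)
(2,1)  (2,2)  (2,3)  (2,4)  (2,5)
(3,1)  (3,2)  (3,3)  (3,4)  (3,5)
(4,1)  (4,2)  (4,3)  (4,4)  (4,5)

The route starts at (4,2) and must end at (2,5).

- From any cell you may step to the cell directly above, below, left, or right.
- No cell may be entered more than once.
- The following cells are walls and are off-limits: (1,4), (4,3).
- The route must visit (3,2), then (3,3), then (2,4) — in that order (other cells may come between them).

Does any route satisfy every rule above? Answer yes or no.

yes

One route that works: (4,2) → (3,2) → (3,3) → (2,3) → (2,4) → (2,5).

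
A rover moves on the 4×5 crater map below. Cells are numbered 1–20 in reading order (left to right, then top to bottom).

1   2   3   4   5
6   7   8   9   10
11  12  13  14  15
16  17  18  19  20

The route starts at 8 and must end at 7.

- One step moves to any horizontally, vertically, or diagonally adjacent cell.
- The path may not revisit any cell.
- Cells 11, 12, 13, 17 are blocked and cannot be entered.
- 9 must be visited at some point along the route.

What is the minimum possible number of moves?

3

Any route passes through 9 somewhere between 8 and 7. Summing Chebyshev distances along the two legs (8 → 9 → 7) gives a lower bound of 1 + 2 = 3 moves.
A route of 3 moves achieves this: 8 → 9 → 3 → 7.
Since 3 matches the lower bound, it is optimal.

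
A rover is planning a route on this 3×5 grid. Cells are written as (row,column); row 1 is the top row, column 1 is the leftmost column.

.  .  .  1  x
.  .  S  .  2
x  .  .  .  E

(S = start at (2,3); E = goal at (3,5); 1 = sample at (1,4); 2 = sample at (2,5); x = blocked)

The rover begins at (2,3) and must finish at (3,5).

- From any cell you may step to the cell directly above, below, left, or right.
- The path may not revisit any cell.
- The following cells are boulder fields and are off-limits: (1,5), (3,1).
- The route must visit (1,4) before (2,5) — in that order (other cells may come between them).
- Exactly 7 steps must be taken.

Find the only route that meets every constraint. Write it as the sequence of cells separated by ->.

The waypoints must appear in the order (1,4), (2,5), with no cell reused.
Route from (2,3): left to (2,2), up to (1,2), 2× right (reaching (1,4)), down to (2,4), right to (2,5), down to (3,5) — 7 moves in all.
Check: order respected (1 at step 4, 2 at step 6); 7 moves as required.

(2,3) -> (2,2) -> (1,2) -> (1,3) -> (1,4) -> (2,4) -> (2,5) -> (3,5)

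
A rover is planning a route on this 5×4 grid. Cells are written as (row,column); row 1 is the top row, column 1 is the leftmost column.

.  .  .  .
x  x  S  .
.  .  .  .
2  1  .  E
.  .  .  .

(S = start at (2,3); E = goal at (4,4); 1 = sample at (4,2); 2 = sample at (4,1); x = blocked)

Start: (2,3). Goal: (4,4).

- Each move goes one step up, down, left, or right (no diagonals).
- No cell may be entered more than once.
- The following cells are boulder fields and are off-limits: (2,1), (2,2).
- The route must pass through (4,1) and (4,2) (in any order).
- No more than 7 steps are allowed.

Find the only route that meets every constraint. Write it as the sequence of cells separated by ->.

(2,3) -> (3,3) -> (3,2) -> (3,1) -> (4,1) -> (4,2) -> (4,3) -> (4,4)

The 7-move cap with required stops at (4,1), (4,2) leaves no slack for detours.
Route from (2,3): down 1 to (3,3), left 2 to (3,1), down 1 to (4,1), right 3 to (4,4) — 7 moves in all.
Check: all required cells visited; 7 ≤ 7 moves.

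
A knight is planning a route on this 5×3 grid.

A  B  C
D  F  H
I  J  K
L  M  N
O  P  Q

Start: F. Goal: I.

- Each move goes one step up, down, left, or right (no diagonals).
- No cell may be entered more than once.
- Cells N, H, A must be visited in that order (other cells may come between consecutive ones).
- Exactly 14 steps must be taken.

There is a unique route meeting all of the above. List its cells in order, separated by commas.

The waypoints must appear in the order N, H, A, with no cell reused.
Route from F: 2× down (reaching M), left to L, down to O, 2× right (reaching Q), 4× up (reaching C), 2× left (reaching A), 2× down (reaching I) — 14 moves in all.
Check: order respected (N at step 7, H at step 9, A at step 12); 14 moves as required.

F, J, M, L, O, P, Q, N, K, H, C, B, A, D, I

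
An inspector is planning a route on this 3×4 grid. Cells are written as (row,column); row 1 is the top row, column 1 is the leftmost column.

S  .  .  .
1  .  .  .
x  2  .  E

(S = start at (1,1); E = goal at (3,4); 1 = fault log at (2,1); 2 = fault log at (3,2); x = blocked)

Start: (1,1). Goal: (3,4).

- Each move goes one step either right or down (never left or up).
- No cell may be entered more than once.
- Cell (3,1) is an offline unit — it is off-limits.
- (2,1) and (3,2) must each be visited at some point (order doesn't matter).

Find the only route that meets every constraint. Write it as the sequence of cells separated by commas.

Moves only go right or down, so the column and row indices never decrease.
Route from (1,1): down 1 to (2,1), right 1 to (2,2), down 1 to (3,2), right 2 to (3,4) — 5 moves in all.
Check: all required cells visited.

(1,1), (2,1), (2,2), (3,2), (3,3), (3,4)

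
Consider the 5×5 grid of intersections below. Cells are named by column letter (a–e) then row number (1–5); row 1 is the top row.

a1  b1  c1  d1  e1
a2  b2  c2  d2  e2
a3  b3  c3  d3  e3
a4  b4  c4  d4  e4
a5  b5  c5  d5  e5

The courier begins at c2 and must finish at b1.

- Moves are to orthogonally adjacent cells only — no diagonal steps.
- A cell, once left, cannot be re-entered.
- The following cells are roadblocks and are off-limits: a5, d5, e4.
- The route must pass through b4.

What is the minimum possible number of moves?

Any route passes through b4 somewhere between c2 and b1. Summing Manhattan distances along the two legs (c2 → b4 → b1) gives a lower bound of 3 + 3 = 6 moves.
A route of 6 moves achieves this: c2 → c3 → c4 → b4 → b3 → b2 → b1.
Since 6 matches the lower bound, it is optimal.

6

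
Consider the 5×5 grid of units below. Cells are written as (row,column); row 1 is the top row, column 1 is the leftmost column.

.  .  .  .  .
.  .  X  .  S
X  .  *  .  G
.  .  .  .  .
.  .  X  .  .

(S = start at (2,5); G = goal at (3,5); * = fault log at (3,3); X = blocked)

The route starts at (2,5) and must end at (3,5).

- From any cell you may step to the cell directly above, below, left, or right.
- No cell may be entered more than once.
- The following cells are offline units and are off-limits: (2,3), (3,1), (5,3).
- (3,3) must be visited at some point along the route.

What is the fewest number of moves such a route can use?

7

Any route passes through (3,3) somewhere between (2,5) and (3,5). Summing Manhattan distances along the two legs ((2,5) → (3,3) → (3,5)) gives a lower bound of 3 + 2 = 5 moves.
The shortest route satisfying every rule uses 7 moves: (2,5) → (2,4) → (3,4) → (3,3) → (4,3) → (4,4) → (4,5) → (3,5).
The no-revisit rule (legs can't share cells) pushes the minimum above the 5-move bound; an exhaustive check rules out every length from 5 to 6, leaving 7 as the minimum.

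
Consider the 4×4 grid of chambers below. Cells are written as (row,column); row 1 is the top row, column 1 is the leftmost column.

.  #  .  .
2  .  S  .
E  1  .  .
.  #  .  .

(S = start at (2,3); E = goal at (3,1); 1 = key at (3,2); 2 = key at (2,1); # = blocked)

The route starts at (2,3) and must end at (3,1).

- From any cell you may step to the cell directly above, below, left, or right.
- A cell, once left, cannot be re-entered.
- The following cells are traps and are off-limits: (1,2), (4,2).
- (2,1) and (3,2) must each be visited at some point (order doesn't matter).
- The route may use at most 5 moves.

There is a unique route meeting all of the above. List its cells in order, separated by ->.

(2,3) -> (3,3) -> (3,2) -> (2,2) -> (2,1) -> (3,1)

The budget equals the shortest possible length, so every move has to be on a shortest route through the required cells.
Route from (2,3): down 1 to (3,3), left 1 to (3,2), up 1 to (2,2), left 1 to (2,1), down 1 to (3,1) — 5 moves in all.
Check: all required cells visited; 5 ≤ 5 moves.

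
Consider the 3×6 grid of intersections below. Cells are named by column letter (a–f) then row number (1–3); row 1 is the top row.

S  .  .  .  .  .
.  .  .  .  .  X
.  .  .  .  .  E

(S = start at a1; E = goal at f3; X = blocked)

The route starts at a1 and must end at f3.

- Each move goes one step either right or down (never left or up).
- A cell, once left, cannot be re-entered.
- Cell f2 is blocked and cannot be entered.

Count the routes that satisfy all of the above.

A right/down-only route from a1 to f3 makes exactly 2 down-moves and 5 right-moves in some order.
With no other constraints that would be C(7,2) = 21 routes.
Subtract routes through each blocked cell (inclusion–exclusion for overlaps): − through f2: 6 → 15.
That gives 15 routes.

15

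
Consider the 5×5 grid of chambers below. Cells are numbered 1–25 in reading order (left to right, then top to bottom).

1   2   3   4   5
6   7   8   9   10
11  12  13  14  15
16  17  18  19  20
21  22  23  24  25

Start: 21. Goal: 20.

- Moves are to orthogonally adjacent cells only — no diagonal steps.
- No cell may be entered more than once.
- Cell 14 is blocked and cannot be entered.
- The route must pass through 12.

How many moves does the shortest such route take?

Any route passes through 12 somewhere between 21 and 20. Summing Manhattan distances along the two legs (21 → 12 → 20) gives a lower bound of 3 + 4 = 7 moves.
A route of 7 moves achieves this: 21 → 16 → 11 → 12 → 17 → 18 → 19 → 20.
Since 7 matches the lower bound, it is optimal.

7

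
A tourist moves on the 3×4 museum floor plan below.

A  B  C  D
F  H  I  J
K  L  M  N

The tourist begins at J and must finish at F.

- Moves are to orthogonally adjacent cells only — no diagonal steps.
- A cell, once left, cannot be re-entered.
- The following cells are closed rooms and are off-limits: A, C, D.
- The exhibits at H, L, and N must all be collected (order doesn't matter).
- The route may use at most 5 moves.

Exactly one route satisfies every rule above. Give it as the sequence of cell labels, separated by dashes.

J - N - M - L - H - F

Any route must reach H, L, and N and still end at F within 5 moves, so the order of the required stops is forced.
Route from J: down to N, 2× left (reaching L), up to H, left to F — 5 moves in all.
Check: all required cells visited; 5 ≤ 5 moves.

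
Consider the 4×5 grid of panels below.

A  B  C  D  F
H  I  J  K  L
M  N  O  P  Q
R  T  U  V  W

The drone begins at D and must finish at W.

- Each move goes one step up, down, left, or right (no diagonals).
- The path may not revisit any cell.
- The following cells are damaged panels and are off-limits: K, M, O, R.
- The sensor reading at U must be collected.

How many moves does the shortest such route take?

Any route passes through U somewhere between D and W. Summing Manhattan distances along the two legs (D → U → W) gives a lower bound of 4 + 2 = 6 moves.
That bound ignores the blocked cells. Measuring each leg by the fewest moves that actually steer around them (D→U: 6; U→W: 2) raises the lower bound to 8.
A route of 8 moves exists: D → C → J → I → N → T → U → V → W.
Since 8 matches that lower bound, it is optimal.

8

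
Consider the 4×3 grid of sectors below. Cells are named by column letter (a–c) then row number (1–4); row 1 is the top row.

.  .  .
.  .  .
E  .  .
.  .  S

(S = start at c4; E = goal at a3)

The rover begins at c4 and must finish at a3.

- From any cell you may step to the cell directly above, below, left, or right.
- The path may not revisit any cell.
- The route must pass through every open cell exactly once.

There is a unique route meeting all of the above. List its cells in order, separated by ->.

Need to visit all 12 open cells exactly once, starting at c4 and ending at a3.
Cell a1 has only two open neighbours (a2 and b1), so the path must pass straight through it: one of those is the cell it's entered from and the other is where it exits.
Route from c4: 3× up (reaching c1), 2× left (reaching a1), down to a2, right to b2, 2× down (reaching b4), left to a4, up to a3 — 11 moves in all.
Check: all 12 open cells covered.

c4 -> c3 -> c2 -> c1 -> b1 -> a1 -> a2 -> b2 -> b3 -> b4 -> a4 -> a3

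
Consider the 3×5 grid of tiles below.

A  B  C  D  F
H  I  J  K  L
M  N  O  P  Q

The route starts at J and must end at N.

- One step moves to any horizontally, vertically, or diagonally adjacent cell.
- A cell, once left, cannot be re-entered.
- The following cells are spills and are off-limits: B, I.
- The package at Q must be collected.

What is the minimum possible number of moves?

Any route passes through Q somewhere between J and N. Summing Chebyshev distances along the two legs (J → Q → N) gives a lower bound of 2 + 3 = 5 moves.
A route of 5 moves achieves this: J → K → Q → P → O → N.
Since 5 matches the lower bound, it is optimal.

5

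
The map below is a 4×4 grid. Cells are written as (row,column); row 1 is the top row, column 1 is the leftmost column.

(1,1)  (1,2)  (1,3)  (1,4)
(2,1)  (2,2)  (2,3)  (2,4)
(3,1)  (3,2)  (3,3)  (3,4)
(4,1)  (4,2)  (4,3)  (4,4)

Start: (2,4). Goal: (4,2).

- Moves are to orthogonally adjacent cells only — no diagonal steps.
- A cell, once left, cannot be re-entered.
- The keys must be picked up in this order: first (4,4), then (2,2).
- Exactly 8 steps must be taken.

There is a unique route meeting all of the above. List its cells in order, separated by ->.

(2,4) -> (3,4) -> (4,4) -> (4,3) -> (3,3) -> (2,3) -> (2,2) -> (3,2) -> (4,2)

The waypoints must appear in the order (4,4), (2,2), with no cell reused.
Route from (2,4): 2× down (reaching (4,4)), left to (4,3), 2× up (reaching (2,3)), left to (2,2), 2× down (reaching (4,2)) — 8 moves in all.
Check: order respected ((4,4) at step 2, (2,2) at step 6); 8 moves as required.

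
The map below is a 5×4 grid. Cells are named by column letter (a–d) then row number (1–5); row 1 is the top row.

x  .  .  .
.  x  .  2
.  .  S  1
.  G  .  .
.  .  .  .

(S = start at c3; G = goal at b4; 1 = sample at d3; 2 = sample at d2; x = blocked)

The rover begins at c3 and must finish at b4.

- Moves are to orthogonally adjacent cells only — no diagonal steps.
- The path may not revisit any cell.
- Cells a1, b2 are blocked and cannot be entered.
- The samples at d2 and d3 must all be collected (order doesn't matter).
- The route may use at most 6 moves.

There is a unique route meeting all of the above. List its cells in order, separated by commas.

c3, c2, d2, d3, d4, c4, b4

Any route must reach d2 and d3 and still end at b4 within 6 moves, so the order of the required stops is forced.
Route from c3: up 1 to c2, right 1 to d2, down 2 to d4, left 2 to b4 — 6 moves in all.
Check: all required cells visited; 6 ≤ 6 moves.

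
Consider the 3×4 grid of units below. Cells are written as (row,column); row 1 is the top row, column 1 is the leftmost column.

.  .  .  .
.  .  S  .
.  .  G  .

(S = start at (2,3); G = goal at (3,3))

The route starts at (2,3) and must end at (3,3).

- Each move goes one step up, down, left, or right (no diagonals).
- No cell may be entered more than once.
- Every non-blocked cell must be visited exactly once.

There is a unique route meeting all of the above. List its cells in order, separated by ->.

Need to visit all 12 open cells exactly once, starting at (2,3) and ending at (3,3).
Route from (2,3): left to (2,2), down to (3,2), left to (3,1), 2× up (reaching (1,1)), 3× right (reaching (1,4)), 2× down (reaching (3,4)), left to (3,3) — 11 moves in all.
Check: all 12 open cells covered.

(2,3) -> (2,2) -> (3,2) -> (3,1) -> (2,1) -> (1,1) -> (1,2) -> (1,3) -> (1,4) -> (2,4) -> (3,4) -> (3,3)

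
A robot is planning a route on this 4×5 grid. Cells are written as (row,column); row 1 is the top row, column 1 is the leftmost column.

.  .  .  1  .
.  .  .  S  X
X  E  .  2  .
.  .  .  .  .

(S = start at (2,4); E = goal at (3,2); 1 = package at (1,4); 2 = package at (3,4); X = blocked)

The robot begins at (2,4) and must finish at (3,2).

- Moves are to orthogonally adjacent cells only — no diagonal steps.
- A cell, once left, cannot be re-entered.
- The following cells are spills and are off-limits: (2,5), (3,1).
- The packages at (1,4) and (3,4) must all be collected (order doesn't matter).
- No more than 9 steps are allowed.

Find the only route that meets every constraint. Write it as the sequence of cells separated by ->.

(2,4) -> (1,4) -> (1,3) -> (2,3) -> (3,3) -> (3,4) -> (4,4) -> (4,3) -> (4,2) -> (3,2)

The budget equals the shortest possible length, so every move has to be on a shortest route through the required cells.
Route from (2,4): up to (1,4), left to (1,3), 2× down (reaching (3,3)), right to (3,4), down to (4,4), 2× left (reaching (4,2)), up to (3,2) — 9 moves in all.
Check: all required cells visited; 9 ≤ 9 moves.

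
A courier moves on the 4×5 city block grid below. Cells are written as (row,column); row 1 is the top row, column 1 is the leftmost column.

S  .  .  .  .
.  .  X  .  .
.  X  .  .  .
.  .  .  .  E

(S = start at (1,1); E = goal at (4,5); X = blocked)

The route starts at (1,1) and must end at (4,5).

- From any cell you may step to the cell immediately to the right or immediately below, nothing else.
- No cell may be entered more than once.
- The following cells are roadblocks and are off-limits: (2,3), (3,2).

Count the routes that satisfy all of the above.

A right/down-only route from (1,1) to (4,5) makes exactly 3 down-moves and 4 right-moves in some order.
With no other constraints that would be C(7,3) = 35 routes.
Subtract routes through each blocked cell (inclusion–exclusion for overlaps): − through (2,3): 18 − through (3,2): 12 → 5.
That gives 5 routes.

5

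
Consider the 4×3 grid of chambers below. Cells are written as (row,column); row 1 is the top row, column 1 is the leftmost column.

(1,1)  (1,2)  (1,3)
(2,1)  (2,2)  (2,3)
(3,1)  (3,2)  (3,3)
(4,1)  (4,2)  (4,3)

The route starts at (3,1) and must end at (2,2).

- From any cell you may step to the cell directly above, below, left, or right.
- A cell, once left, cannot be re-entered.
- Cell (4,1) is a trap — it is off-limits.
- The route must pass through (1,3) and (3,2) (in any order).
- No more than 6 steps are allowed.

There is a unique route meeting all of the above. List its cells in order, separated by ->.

(3,1) -> (3,2) -> (3,3) -> (2,3) -> (1,3) -> (1,2) -> (2,2)

The budget equals the shortest possible length, so every move has to be on a shortest route through the required cells.
Route from (3,1): right 2 to (3,3), up 2 to (1,3), left 1 to (1,2), down 1 to (2,2) — 6 moves in all.
Check: all required cells visited; 6 ≤ 6 moves.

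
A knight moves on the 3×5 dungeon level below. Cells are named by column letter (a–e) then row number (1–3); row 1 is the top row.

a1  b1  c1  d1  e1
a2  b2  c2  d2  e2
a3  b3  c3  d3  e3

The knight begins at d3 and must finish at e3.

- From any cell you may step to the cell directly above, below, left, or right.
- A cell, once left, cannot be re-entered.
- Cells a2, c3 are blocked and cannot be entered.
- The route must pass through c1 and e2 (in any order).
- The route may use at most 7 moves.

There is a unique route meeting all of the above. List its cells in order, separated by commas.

The 7-move cap with required stops at c1, e2 leaves no slack for detours.
Route from d3: up to d2, left to c2, up to c1, 2× right (reaching e1), 2× down (reaching e3) — 7 moves in all.
Check: all required cells visited; 7 ≤ 7 moves.

d3, d2, c2, c1, d1, e1, e2, e3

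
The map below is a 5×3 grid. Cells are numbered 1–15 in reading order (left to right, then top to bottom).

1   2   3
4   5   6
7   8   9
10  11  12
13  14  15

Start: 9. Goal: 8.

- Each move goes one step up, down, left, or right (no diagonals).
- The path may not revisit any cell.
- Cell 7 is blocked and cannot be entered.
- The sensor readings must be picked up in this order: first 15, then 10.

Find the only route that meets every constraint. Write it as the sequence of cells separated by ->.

9 -> 12 -> 15 -> 14 -> 13 -> 10 -> 11 -> 8

The waypoints must appear in the order 15, 10, with no cell reused.
Route from 9: down 2 to 15, left 2 to 13, up 1 to 10, right 1 to 11, up 1 to 8 — 7 moves in all.
Check: order respected (15 at step 2, 10 at step 5).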